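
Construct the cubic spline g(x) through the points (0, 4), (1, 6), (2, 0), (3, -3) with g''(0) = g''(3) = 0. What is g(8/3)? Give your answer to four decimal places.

With m_i denoting the second derivative at x_i, h_i = 1, 1, 1, and Δ_i = (y_(i+1) − y_i)/h_i = 2, -6, -3:
  1·m_0 + 4·m_1 + 1·m_2 = 6(Δ_1 - Δ_0) = -48
  1·m_1 + 4·m_2 + 1·m_3 = 6(Δ_2 - Δ_1) = 18
Natural end conditions: m_0 = m_3 = 0.
Solving: m_0 = 0, m_1 = -14, m_2 = 8, m_3 = 0.
On [2, 3], g(x) = 0 - 17/3·(x - 2) + 4·(x - 2)² - 4/3·(x - 2)³.
With (x - 2) = 2/3: g(8/3) = -194/81.

-2.3951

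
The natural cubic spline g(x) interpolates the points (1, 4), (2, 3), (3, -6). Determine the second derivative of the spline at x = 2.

Put M_i = g'' at the i-th knot. Here h = (1, 1) and Δ = (-1, -9), so the interior equations h_(i-1)·M_(i-1) + 2(h_(i-1)+h_i)·M_i + h_i·M_(i+1) = 6(Δ_i − Δ_(i-1)) read
  1·M_0 + 4·M_1 + 1·M_2 = 6(Δ_1 - Δ_0) = -48
Natural end conditions: M_0 = M_2 = 0.
Forward elimination and back-substitution give M_0 = 0, M_1 = -12, M_2 = 0.

-12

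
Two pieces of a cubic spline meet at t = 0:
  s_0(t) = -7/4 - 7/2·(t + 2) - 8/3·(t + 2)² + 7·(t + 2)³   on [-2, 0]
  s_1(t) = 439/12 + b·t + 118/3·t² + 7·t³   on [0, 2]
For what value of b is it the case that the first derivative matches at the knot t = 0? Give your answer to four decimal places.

s_0'(t) = -7/2 - 16/3·(t + 2) + 21·(t + 2)², so s_0'(0) = 419/6. On the right, s_1'(0) = b, so b = 419/6.

69.8333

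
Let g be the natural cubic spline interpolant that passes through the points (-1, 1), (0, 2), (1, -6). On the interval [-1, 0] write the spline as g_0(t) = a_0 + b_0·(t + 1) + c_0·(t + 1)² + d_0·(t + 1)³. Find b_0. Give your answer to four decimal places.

3.2500

With m_i denoting the second derivative at x_i, h_i = 1, 1, and Δ_i = (y_(i+1) − y_i)/h_i = 1, -8:
  1·m_0 + 4·m_1 + 1·m_2 = 6(Δ_1 - Δ_0) = -54
Natural end conditions: m_0 = m_2 = 0.
Hence m_0 = 0, m_1 = -27/2, m_2 = 0.
On [-1, 0], with g_0(t) = a_0 + b_0·(t + 1) + c_0·(t + 1)² + d_0·(t + 1)³: c_0 = m_0/2 = 0, d_0 = (m_1 - m_0)/(6h_0) = -9/4, b_0 = Δ_0 - h_0(2m_0 + m_1)/6 = 13/4.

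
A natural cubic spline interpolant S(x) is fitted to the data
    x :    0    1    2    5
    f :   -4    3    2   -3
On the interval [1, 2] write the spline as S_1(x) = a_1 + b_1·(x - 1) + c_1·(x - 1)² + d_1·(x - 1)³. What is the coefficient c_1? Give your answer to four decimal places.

Let σ_i = S''(x_i). Step sizes h_i = 1, 1, 3; slopes of the chords Δ_i = (y_(i+1) - y_i)/h_i = 7, -1, -5/3.
  1·σ_0 + 4·σ_1 + 1·σ_2 = 6(Δ_1 - Δ_0) = -48
  1·σ_1 + 8·σ_2 + 3·σ_3 = 6(Δ_2 - Δ_1) = -4
Natural end conditions: σ_0 = σ_3 = 0.
Forward elimination and back-substitution give σ_0 = 0, σ_1 = -380/31, σ_2 = 32/31, σ_3 = 0.
On [1, 2], with S_1(x) = a_1 + b_1·(x - 1) + c_1·(x - 1)² + d_1·(x - 1)³: c_1 = σ_1/2 = -190/31, d_1 = (σ_2 - σ_1)/(6h_1) = 206/93, b_1 = Δ_1 - h_1(2σ_1 + σ_2)/6 = 271/93.

-6.1290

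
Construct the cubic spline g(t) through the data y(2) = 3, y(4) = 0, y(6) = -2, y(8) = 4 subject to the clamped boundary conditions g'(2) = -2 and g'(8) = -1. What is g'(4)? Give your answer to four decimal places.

Put σ_i = g'' at the i-th knot. Here h = (2, 2, 2) and Δ = (-3/2, -1, 3), so the interior equations h_(i-1)·σ_(i-1) + 2(h_(i-1)+h_i)·σ_i + h_i·σ_(i+1) = 6(Δ_i − Δ_(i-1)) read
  2·σ_0 + 8·σ_1 + 2·σ_2 = 6(Δ_1 - Δ_0) = 3
  2·σ_1 + 8·σ_2 + 2·σ_3 = 6(Δ_2 - Δ_1) = 24
Clamped end conditions give two more equations: 2h_0·σ_0 + h_0·σ_1 = 6(Δ_0 - g'(2)) = 3 and h_2·σ_2 + 2h_2·σ_3 = 6(g'(8) - Δ_2) = -24.
Hence σ_0 = 43/30, σ_1 = -41/30, σ_2 = 83/15, σ_3 = -263/30.
On [4, 6], g'(t) = b_1 + 2c_1·(t - 4) + 3d_1·(t - 4)² with b_1 = Δ_1 - h_1(2σ_1 + σ_2)/6 = -29/15, c_1 = σ_1/2 = -41/60, d_1 = (σ_2 - σ_1)/(6h_1) = 23/40. So g'(4) = -29/15.

-1.9333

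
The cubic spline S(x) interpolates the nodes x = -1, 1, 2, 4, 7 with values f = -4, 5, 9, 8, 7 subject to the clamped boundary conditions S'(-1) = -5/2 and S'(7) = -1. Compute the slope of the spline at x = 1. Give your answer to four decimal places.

6.0298

With σ_i denoting the second derivative at x_i, h_i = 2, 1, 2, 3, and Δ_i = (y_(i+1) − y_i)/h_i = 9/2, 4, -1/2, -1/3:
  2·σ_0 + 6·σ_1 + 1·σ_2 = 6(Δ_1 - Δ_0) = -3
  1·σ_1 + 6·σ_2 + 2·σ_3 = 6(Δ_2 - Δ_1) = -27
  2·σ_2 + 10·σ_3 + 3·σ_4 = 6(Δ_3 - Δ_2) = 1
Clamped end conditions give two more equations: 2h_0·σ_0 + h_0·σ_1 = 6(Δ_0 - S'(-1)) = 42 and h_3·σ_3 + 2h_3·σ_4 = 6(S'(7) - Δ_3) = -4.
Hence σ_0 = 1883/151, σ_1 = -595/151, σ_2 = -649/151, σ_3 = 206/151, σ_4 = -611/453.
On [1, 2], S'(x) = b_1 + 2c_1·(x - 1) + 3d_1·(x - 1)² with b_1 = Δ_1 - h_1(2σ_1 + σ_2)/6 = 1821/302, c_1 = σ_1/2 = -595/302, d_1 = (σ_2 - σ_1)/(6h_1) = -9/151. So S'(1) = 1821/302.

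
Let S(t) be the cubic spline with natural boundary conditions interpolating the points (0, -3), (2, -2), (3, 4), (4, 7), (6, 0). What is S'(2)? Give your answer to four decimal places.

4.6818

Write M_i for S''(x_i). With h_i = 2, 1, 1, 2 and divided differences Δ_i = 1/2, 6, 3, -7/2, the continuity of S' gives the tridiagonal system
  2·M_0 + 6·M_1 + 1·M_2 = 6(Δ_1 - Δ_0) = 33
  1·M_1 + 4·M_2 + 1·M_3 = 6(Δ_2 - Δ_1) = -18
  1·M_2 + 6·M_3 + 2·M_4 = 6(Δ_3 - Δ_2) = -39
Natural end conditions: M_0 = M_4 = 0.
Solving the tridiagonal system: M_0 = 0, M_1 = 69/11, M_2 = -51/11, M_3 = -63/11, M_4 = 0.
On [2, 3], S'(t) = b_1 + 2c_1·(t - 2) + 3d_1·(t - 2)² with b_1 = Δ_1 - h_1(2M_1 + M_2)/6 = 103/22, c_1 = M_1/2 = 69/22, d_1 = (M_2 - M_1)/(6h_1) = -20/11. So S'(2) = 103/22.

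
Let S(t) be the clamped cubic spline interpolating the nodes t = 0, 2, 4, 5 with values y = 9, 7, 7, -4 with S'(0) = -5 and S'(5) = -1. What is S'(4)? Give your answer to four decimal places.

-11.2174

Let M_i = S''(x_i). Step sizes h_i = 2, 2, 1; slopes of the chords Δ_i = (y_(i+1) - y_i)/h_i = -1, 0, -11.
  2·M_0 + 8·M_1 + 2·M_2 = 6(Δ_1 - Δ_0) = 6
  2·M_1 + 6·M_2 + 1·M_3 = 6(Δ_2 - Δ_1) = -66
Clamped end conditions give two more equations: 2h_0·M_0 + h_0·M_1 = 6(Δ_0 - S'(0)) = 24 and h_2·M_2 + 2h_2·M_3 = 6(S'(5) - Δ_2) = 60.
Forward elimination and back-substitution give M_0 = 85/23, M_1 = 106/23, M_2 = -440/23, M_3 = 910/23.
On [4, 5], S'(t) = b_2 + 2c_2·(t - 4) + 3d_2·(t - 4)² with b_2 = Δ_2 - h_2(2M_2 + M_3)/6 = -258/23, c_2 = M_2/2 = -220/23, d_2 = (M_3 - M_2)/(6h_2) = 225/23. So S'(4) = -258/23.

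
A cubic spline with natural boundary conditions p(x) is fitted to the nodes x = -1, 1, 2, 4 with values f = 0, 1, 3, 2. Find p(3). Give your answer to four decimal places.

3.2071

Let M_i = p''(x_i). Step sizes h_i = 2, 1, 2; slopes of the chords Δ_i = (y_(i+1) - y_i)/h_i = 1/2, 2, -1/2.
  2·M_0 + 6·M_1 + 1·M_2 = 6(Δ_1 - Δ_0) = 9
  1·M_1 + 6·M_2 + 2·M_3 = 6(Δ_2 - Δ_1) = -15
Natural end conditions: M_0 = M_3 = 0.
Hence M_0 = 0, M_1 = 69/35, M_2 = -99/35, M_3 = 0.
On [2, 4], p(x) = 3 + 97/70·(x - 2) - 99/70·(x - 2)² + 33/140·(x - 2)³.
With (x - 2) = 1: p(3) = 449/140.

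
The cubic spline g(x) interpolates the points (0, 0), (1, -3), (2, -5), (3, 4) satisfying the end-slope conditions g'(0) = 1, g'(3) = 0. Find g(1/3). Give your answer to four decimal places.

-0.2099

Write M_i for g''(x_i). With h_i = 1, 1, 1 and divided differences Δ_i = -3, -2, 9, the continuity of g' gives the tridiagonal system
  1·M_0 + 4·M_1 + 1·M_2 = 6(Δ_1 - Δ_0) = 6
  1·M_1 + 4·M_2 + 1·M_3 = 6(Δ_2 - Δ_1) = 66
Clamped end conditions give two more equations: 2h_0·M_0 + h_0·M_1 = 6(Δ_0 - g'(0)) = -24 and h_2·M_2 + 2h_2·M_3 = 6(g'(3) - Δ_2) = -54.
Solving: M_0 = -32/3, M_1 = -8/3, M_2 = 82/3, M_3 = -122/3.
On [0, 1], g(x) = 0 + 1·x - 16/3·x² + 4/3·x³.
With x = 1/3: g(1/3) = -17/81.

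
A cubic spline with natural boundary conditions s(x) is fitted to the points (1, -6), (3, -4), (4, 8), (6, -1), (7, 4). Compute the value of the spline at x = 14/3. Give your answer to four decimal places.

7.6444

Let m_i = s''(x_i). Step sizes h_i = 2, 1, 2, 1; slopes of the chords Δ_i = (y_(i+1) - y_i)/h_i = 1, 12, -9/2, 5.
  2·m_0 + 6·m_1 + 1·m_2 = 6(Δ_1 - Δ_0) = 66
  1·m_1 + 6·m_2 + 2·m_3 = 6(Δ_2 - Δ_1) = -99
  2·m_2 + 6·m_3 + 1·m_4 = 6(Δ_3 - Δ_2) = 57
Natural end conditions: m_0 = m_4 = 0.
Solving the tridiagonal system: m_0 = 0, m_1 = 470/31, m_2 = -774/31, m_3 = 1105/62, m_4 = 0.
On [4, 6], s(x) = 8 + 577/93·(x - 4) - 387/31·(x - 4)² + 2653/744·(x - 4)³.
With (x - 4) = 2/3: s(14/3) = 19195/2511.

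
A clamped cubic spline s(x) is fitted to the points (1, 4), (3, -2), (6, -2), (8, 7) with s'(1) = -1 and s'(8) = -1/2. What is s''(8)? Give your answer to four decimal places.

Let M_i = s''(x_i). Step sizes h_i = 2, 3, 2; slopes of the chords Δ_i = (y_(i+1) - y_i)/h_i = -3, 0, 9/2.
  2·M_0 + 10·M_1 + 3·M_2 = 6(Δ_1 - Δ_0) = 18
  3·M_1 + 10·M_2 + 2·M_3 = 6(Δ_2 - Δ_1) = 27
Clamped end conditions give two more equations: 2h_0·M_0 + h_0·M_1 = 6(Δ_0 - s'(1)) = -12 and h_2·M_2 + 2h_2·M_3 = 6(s'(8) - Δ_2) = -30.
Solving the tridiagonal system: M_0 = -29/8, M_1 = 5/4, M_2 = 17/4, M_3 = -77/8.

-9.6250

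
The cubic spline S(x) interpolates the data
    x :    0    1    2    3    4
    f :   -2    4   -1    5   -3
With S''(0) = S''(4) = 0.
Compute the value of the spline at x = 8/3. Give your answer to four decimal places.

3.2923

Put M_i = S'' at the i-th knot. Here h = (1, 1, 1, 1) and Δ = (6, -5, 6, -8), so the interior equations h_(i-1)·M_(i-1) + 2(h_(i-1)+h_i)·M_i + h_i·M_(i+1) = 6(Δ_i − Δ_(i-1)) read
  1·M_0 + 4·M_1 + 1·M_2 = 6(Δ_1 - Δ_0) = -66
  1·M_1 + 4·M_2 + 1·M_3 = 6(Δ_2 - Δ_1) = 66
  1·M_2 + 4·M_3 + 1·M_4 = 6(Δ_3 - Δ_2) = -84
Natural end conditions: M_0 = M_4 = 0.
Forward elimination and back-substitution give M_0 = 0, M_1 = -669/28, M_2 = 207/7, M_3 = -795/28, M_4 = 0.
On [2, 3], S(x) = -1 + 7/8·(x - 2) + 207/14·(x - 2)² - 541/56·(x - 2)³.
With (x - 2) = 2/3: S(8/3) = 2489/756.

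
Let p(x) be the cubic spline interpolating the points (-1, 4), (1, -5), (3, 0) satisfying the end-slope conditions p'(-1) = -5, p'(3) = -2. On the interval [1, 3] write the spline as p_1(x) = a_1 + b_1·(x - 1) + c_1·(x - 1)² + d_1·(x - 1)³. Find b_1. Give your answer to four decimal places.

0.2500

Let m_i = p''(x_i). Step sizes h_i = 2, 2; slopes of the chords Δ_i = (y_(i+1) - y_i)/h_i = -9/2, 5/2.
  2·m_0 + 8·m_1 + 2·m_2 = 6(Δ_1 - Δ_0) = 42
Clamped end conditions give two more equations: 2h_0·m_0 + h_0·m_1 = 6(Δ_0 - p'(-1)) = 3 and h_1·m_1 + 2h_1·m_2 = 6(p'(3) - Δ_1) = -27.
Solving: m_0 = -15/4, m_1 = 9, m_2 = -45/4.
On [1, 3], with p_1(x) = a_1 + b_1·(x - 1) + c_1·(x - 1)² + d_1·(x - 1)³: c_1 = m_1/2 = 9/2, d_1 = (m_2 - m_1)/(6h_1) = -27/16, b_1 = Δ_1 - h_1(2m_1 + m_2)/6 = 1/4.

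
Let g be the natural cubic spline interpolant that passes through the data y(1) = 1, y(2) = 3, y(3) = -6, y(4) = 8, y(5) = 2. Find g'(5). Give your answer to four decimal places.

Let M_i = g''(x_i). Step sizes h_i = 1, 1, 1, 1; slopes of the chords Δ_i = (y_(i+1) - y_i)/h_i = 2, -9, 14, -6.
  1·M_0 + 4·M_1 + 1·M_2 = 6(Δ_1 - Δ_0) = -66
  1·M_1 + 4·M_2 + 1·M_3 = 6(Δ_2 - Δ_1) = 138
  1·M_2 + 4·M_3 + 1·M_4 = 6(Δ_3 - Δ_2) = -120
Natural end conditions: M_0 = M_4 = 0.
Solving: M_0 = 0, M_1 = -831/28, M_2 = 369/7, M_3 = -1209/28, M_4 = 0.
On [4, 5], g'(x) = b_3 + 2c_3·(x - 4) + 3d_3·(x - 4)² with b_3 = Δ_3 - h_3(2M_3 + M_4)/6 = 235/28, c_3 = M_3/2 = -1209/56, d_3 = (M_4 - M_3)/(6h_3) = 403/56. So g'(5) = -739/56.

-13.1964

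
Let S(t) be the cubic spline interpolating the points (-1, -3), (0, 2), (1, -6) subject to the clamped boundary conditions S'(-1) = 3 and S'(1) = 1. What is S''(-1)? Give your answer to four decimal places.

24.5000

Write M_i for S''(x_i). With h_i = 1, 1 and divided differences Δ_i = 5, -8, the continuity of S' gives the tridiagonal system
  1·M_0 + 4·M_1 + 1·M_2 = 6(Δ_1 - Δ_0) = -78
Clamped end conditions give two more equations: 2h_0·M_0 + h_0·M_1 = 6(Δ_0 - S'(-1)) = 12 and h_1·M_1 + 2h_1·M_2 = 6(S'(1) - Δ_1) = 54.
Hence M_0 = 49/2, M_1 = -37, M_2 = 91/2.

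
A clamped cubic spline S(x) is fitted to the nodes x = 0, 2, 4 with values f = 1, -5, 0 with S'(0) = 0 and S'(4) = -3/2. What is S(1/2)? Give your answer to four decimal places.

Let M_i = S''(x_i). Step sizes h_i = 2, 2; slopes of the chords Δ_i = (y_(i+1) - y_i)/h_i = -3, 5/2.
  2·M_0 + 8·M_1 + 2·M_2 = 6(Δ_1 - Δ_0) = 33
Clamped end conditions give two more equations: 2h_0·M_0 + h_0·M_1 = 6(Δ_0 - S'(0)) = -18 and h_1·M_1 + 2h_1·M_2 = 6(S'(4) - Δ_1) = -24.
Solving the tridiagonal system: M_0 = -9, M_1 = 9, M_2 = -21/2.
On [0, 2], S(x) = 1 + 0·x - 9/2·x² + 3/2·x³.
With x = 1/2: S(1/2) = 1/16.

0.0625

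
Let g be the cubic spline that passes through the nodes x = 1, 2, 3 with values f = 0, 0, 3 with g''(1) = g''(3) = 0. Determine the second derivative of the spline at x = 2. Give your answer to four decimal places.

Let σ_i = g''(x_i). Step sizes h_i = 1, 1; slopes of the chords Δ_i = (y_(i+1) - y_i)/h_i = 0, 3.
  1·σ_0 + 4·σ_1 + 1·σ_2 = 6(Δ_1 - Δ_0) = 18
Natural end conditions: σ_0 = σ_2 = 0.
Solving: σ_0 = 0, σ_1 = 9/2, σ_2 = 0.

4.5000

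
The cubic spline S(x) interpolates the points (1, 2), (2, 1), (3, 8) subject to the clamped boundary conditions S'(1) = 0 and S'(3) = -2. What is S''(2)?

With M_i denoting the second derivative at x_i, h_i = 1, 1, and Δ_i = (y_(i+1) − y_i)/h_i = -1, 7:
  1·M_0 + 4·M_1 + 1·M_2 = 6(Δ_1 - Δ_0) = 48
Clamped end conditions give two more equations: 2h_0·M_0 + h_0·M_1 = 6(Δ_0 - S'(1)) = -6 and h_1·M_1 + 2h_1·M_2 = 6(S'(3) - Δ_1) = -54.
Forward elimination and back-substitution give M_0 = -16, M_1 = 26, M_2 = -40.

26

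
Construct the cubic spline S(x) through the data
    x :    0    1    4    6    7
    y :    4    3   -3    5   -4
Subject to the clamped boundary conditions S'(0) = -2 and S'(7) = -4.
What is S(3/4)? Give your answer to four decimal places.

3.3029

Put σ_i = S'' at the i-th knot. Here h = (1, 3, 2, 1) and Δ = (-1, -2, 4, -9), so the interior equations h_(i-1)·σ_(i-1) + 2(h_(i-1)+h_i)·σ_i + h_i·σ_(i+1) = 6(Δ_i − Δ_(i-1)) read
  1·σ_0 + 8·σ_1 + 3·σ_2 = 6(Δ_1 - Δ_0) = -6
  3·σ_1 + 10·σ_2 + 2·σ_3 = 6(Δ_2 - Δ_1) = 36
  2·σ_2 + 6·σ_3 + 1·σ_4 = 6(Δ_3 - Δ_2) = -78
Clamped end conditions give two more equations: 2h_0·σ_0 + h_0·σ_1 = 6(Δ_0 - S'(0)) = 6 and h_3·σ_3 + 2h_3·σ_4 = 6(S'(7) - Δ_3) = 30.
Solving: σ_0 = 401/74, σ_1 = -179/37, σ_2 = 673/74, σ_3 = -748/37, σ_4 = 929/37.
On [0, 1], S(x) = 4 - 2·x + 401/148·x² - 253/148·x³.
With x = 3/4: S(3/4) = 31285/9472.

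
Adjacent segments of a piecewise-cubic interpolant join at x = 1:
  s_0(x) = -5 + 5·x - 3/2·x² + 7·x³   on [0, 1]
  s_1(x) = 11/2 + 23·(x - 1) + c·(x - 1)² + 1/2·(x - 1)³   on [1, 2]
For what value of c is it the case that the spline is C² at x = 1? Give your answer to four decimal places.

19.5000

s_0''(x) = -3 + 42·x, so s_0''(1) = 39. On the right, s_1''(1) = 2c, so c = 39/2.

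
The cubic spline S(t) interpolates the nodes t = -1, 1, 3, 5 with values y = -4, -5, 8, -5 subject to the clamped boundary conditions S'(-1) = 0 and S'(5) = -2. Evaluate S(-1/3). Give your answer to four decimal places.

With M_i denoting the second derivative at x_i, h_i = 2, 2, 2, and Δ_i = (y_(i+1) − y_i)/h_i = -1/2, 13/2, -13/2:
  2·M_0 + 8·M_1 + 2·M_2 = 6(Δ_1 - Δ_0) = 42
  2·M_1 + 8·M_2 + 2·M_3 = 6(Δ_2 - Δ_1) = -78
Clamped end conditions give two more equations: 2h_0·M_0 + h_0·M_1 = 6(Δ_0 - S'(-1)) = -3 and h_2·M_2 + 2h_2·M_3 = 6(S'(5) - Δ_2) = 27.
Forward elimination and back-substitution give M_0 = -37/6, M_1 = 65/6, M_2 = -97/6, M_3 = 89/6.
On [-1, 1], S(t) = -4 + 0·(t + 1) - 37/12·(t + 1)² + 17/12·(t + 1)³.
With (t + 1) = 2/3: S(-1/3) = -401/81.

-4.9506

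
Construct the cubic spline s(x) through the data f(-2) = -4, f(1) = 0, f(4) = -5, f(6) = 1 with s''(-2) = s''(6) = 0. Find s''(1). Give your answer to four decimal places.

Let σ_i = s''(x_i). Step sizes h_i = 3, 3, 2; slopes of the chords Δ_i = (y_(i+1) - y_i)/h_i = 4/3, -5/3, 3.
  3·σ_0 + 12·σ_1 + 3·σ_2 = 6(Δ_1 - Δ_0) = -18
  3·σ_1 + 10·σ_2 + 2·σ_3 = 6(Δ_2 - Δ_1) = 28
Natural end conditions: σ_0 = σ_3 = 0.
Solving: σ_0 = 0, σ_1 = -88/37, σ_2 = 130/37, σ_3 = 0.

-2.3784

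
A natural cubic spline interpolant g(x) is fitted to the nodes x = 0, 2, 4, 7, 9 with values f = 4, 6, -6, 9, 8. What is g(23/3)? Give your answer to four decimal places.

10.2257

Put m_i = g'' at the i-th knot. Here h = (2, 2, 3, 2) and Δ = (1, -6, 5, -1/2), so the interior equations h_(i-1)·m_(i-1) + 2(h_(i-1)+h_i)·m_i + h_i·m_(i+1) = 6(Δ_i − Δ_(i-1)) read
  2·m_0 + 8·m_1 + 2·m_2 = 6(Δ_1 - Δ_0) = -42
  2·m_1 + 10·m_2 + 3·m_3 = 6(Δ_2 - Δ_1) = 66
  3·m_2 + 10·m_3 + 2·m_4 = 6(Δ_3 - Δ_2) = -33
Natural end conditions: m_0 = m_4 = 0.
Forward elimination and back-substitution give m_0 = 0, m_1 = -1335/172, m_2 = 432/43, m_3 = -543/86, m_4 = 0.
On [7, 9], g(x) = 9 + 319/86·(x - 7) - 543/172·(x - 7)² + 181/344·(x - 7)³.
With (x - 7) = 2/3: g(23/3) = 11872/1161.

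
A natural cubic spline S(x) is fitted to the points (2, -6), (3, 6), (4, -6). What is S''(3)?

With m_i denoting the second derivative at x_i, h_i = 1, 1, and Δ_i = (y_(i+1) − y_i)/h_i = 12, -12:
  1·m_0 + 4·m_1 + 1·m_2 = 6(Δ_1 - Δ_0) = -144
Natural end conditions: m_0 = m_2 = 0.
Solving the tridiagonal system: m_0 = 0, m_1 = -36, m_2 = 0.

-36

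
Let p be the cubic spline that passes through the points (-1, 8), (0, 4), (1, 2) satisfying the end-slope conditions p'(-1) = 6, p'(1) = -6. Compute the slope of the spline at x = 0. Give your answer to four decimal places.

-4.5000

With σ_i denoting the second derivative at x_i, h_i = 1, 1, and Δ_i = (y_(i+1) − y_i)/h_i = -4, -2:
  1·σ_0 + 4·σ_1 + 1·σ_2 = 6(Δ_1 - Δ_0) = 12
Clamped end conditions give two more equations: 2h_0·σ_0 + h_0·σ_1 = 6(Δ_0 - p'(-1)) = -60 and h_1·σ_1 + 2h_1·σ_2 = 6(p'(1) - Δ_1) = -24.
Hence σ_0 = -39, σ_1 = 18, σ_2 = -21.
On [0, 1], p'(x) = b_1 + 2c_1·x + 3d_1·x² with b_1 = Δ_1 - h_1(2σ_1 + σ_2)/6 = -9/2, c_1 = σ_1/2 = 9, d_1 = (σ_2 - σ_1)/(6h_1) = -13/2. So p'(0) = -9/2.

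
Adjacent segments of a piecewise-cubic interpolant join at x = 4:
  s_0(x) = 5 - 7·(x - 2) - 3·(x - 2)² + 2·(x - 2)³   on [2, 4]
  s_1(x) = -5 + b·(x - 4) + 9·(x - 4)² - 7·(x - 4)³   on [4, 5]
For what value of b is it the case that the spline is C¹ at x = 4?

5

s_0'(x) = -7 - 6·(x - 2) + 6·(x - 2)², so s_0'(4) = 5. On the right, s_1'(4) = b, so b = 5.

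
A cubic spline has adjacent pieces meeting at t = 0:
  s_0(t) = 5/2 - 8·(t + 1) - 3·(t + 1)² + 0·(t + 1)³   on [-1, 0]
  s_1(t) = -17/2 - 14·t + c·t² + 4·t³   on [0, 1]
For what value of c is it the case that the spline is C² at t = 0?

-3

s_0''(t) = -6 + 0·(t + 1), so s_0''(0) = -6. On the right, s_1''(0) = 2c, so c = -3.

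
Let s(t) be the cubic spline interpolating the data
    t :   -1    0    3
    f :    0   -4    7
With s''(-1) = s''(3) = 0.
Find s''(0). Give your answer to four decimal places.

5.7500

Put m_i = s'' at the i-th knot. Here h = (1, 3) and Δ = (-4, 11/3), so the interior equations h_(i-1)·m_(i-1) + 2(h_(i-1)+h_i)·m_i + h_i·m_(i+1) = 6(Δ_i − Δ_(i-1)) read
  1·m_0 + 8·m_1 + 3·m_2 = 6(Δ_1 - Δ_0) = 46
Natural end conditions: m_0 = m_2 = 0.
Solving: m_0 = 0, m_1 = 23/4, m_2 = 0.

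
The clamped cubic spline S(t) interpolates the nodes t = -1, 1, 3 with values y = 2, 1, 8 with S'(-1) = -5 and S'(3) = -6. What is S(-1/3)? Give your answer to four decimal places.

Let σ_i = S''(x_i). Step sizes h_i = 2, 2; slopes of the chords Δ_i = (y_(i+1) - y_i)/h_i = -1/2, 7/2.
  2·σ_0 + 8·σ_1 + 2·σ_2 = 6(Δ_1 - Δ_0) = 24
Clamped end conditions give two more equations: 2h_0·σ_0 + h_0·σ_1 = 6(Δ_0 - S'(-1)) = 27 and h_1·σ_1 + 2h_1·σ_2 = 6(S'(3) - Δ_1) = -57.
Forward elimination and back-substitution give σ_0 = 7/2, σ_1 = 13/2, σ_2 = -35/2.
On [-1, 1], S(t) = 2 - 5·(t + 1) + 7/4·(t + 1)² + 1/4·(t + 1)³.
With (t + 1) = 2/3: S(-1/3) = -13/27.

-0.4815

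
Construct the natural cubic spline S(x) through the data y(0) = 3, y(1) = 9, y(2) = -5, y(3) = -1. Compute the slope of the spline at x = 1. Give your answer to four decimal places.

Write σ_i for S''(x_i). With h_i = 1, 1, 1 and divided differences Δ_i = 6, -14, 4, the continuity of S' gives the tridiagonal system
  1·σ_0 + 4·σ_1 + 1·σ_2 = 6(Δ_1 - Δ_0) = -120
  1·σ_1 + 4·σ_2 + 1·σ_3 = 6(Δ_2 - Δ_1) = 108
Natural end conditions: σ_0 = σ_3 = 0.
Hence σ_0 = 0, σ_1 = -196/5, σ_2 = 184/5, σ_3 = 0.
On [1, 2], S'(x) = b_1 + 2c_1·(x - 1) + 3d_1·(x - 1)² with b_1 = Δ_1 - h_1(2σ_1 + σ_2)/6 = -106/15, c_1 = σ_1/2 = -98/5, d_1 = (σ_2 - σ_1)/(6h_1) = 38/3. So S'(1) = -106/15.

-7.0667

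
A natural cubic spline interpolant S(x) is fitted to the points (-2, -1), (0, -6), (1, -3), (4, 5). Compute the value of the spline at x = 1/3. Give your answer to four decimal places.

-5.3021

Let M_i = S''(x_i). Step sizes h_i = 2, 1, 3; slopes of the chords Δ_i = (y_(i+1) - y_i)/h_i = -5/2, 3, 8/3.
  2·M_0 + 6·M_1 + 1·M_2 = 6(Δ_1 - Δ_0) = 33
  1·M_1 + 8·M_2 + 3·M_3 = 6(Δ_2 - Δ_1) = -2
Natural end conditions: M_0 = M_3 = 0.
Solving: M_0 = 0, M_1 = 266/47, M_2 = -45/47, M_3 = 0.
On [0, 1], S(x) = -6 + 359/282·x + 133/47·x² - 311/282·x³.
With x = 1/3: S(1/3) = -20185/3807.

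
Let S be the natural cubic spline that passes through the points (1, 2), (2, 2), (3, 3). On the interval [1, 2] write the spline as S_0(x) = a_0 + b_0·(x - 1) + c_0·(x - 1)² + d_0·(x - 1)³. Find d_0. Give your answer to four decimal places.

Write m_i for S''(x_i). With h_i = 1, 1 and divided differences Δ_i = 0, 1, the continuity of S' gives the tridiagonal system
  1·m_0 + 4·m_1 + 1·m_2 = 6(Δ_1 - Δ_0) = 6
Natural end conditions: m_0 = m_2 = 0.
Solving the tridiagonal system: m_0 = 0, m_1 = 3/2, m_2 = 0.
On [1, 2], with S_0(x) = a_0 + b_0·(x - 1) + c_0·(x - 1)² + d_0·(x - 1)³: c_0 = m_0/2 = 0, d_0 = (m_1 - m_0)/(6h_0) = 1/4, b_0 = Δ_0 - h_0(2m_0 + m_1)/6 = -1/4.

0.2500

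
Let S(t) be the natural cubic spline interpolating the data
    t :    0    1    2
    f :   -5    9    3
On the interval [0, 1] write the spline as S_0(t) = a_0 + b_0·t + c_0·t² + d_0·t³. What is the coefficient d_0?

Let m_i = S''(x_i). Step sizes h_i = 1, 1; slopes of the chords Δ_i = (y_(i+1) - y_i)/h_i = 14, -6.
  1·m_0 + 4·m_1 + 1·m_2 = 6(Δ_1 - Δ_0) = -120
Natural end conditions: m_0 = m_2 = 0.
Solving the tridiagonal system: m_0 = 0, m_1 = -30, m_2 = 0.
On [0, 1], with S_0(t) = a_0 + b_0·t + c_0·t² + d_0·t³: c_0 = m_0/2 = 0, d_0 = (m_1 - m_0)/(6h_0) = -5, b_0 = Δ_0 - h_0(2m_0 + m_1)/6 = 19.

-5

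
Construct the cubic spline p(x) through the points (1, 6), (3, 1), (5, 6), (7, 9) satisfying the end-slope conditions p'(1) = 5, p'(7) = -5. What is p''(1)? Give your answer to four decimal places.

Let M_i = p''(x_i). Step sizes h_i = 2, 2, 2; slopes of the chords Δ_i = (y_(i+1) - y_i)/h_i = -5/2, 5/2, 3/2.
  2·M_0 + 8·M_1 + 2·M_2 = 6(Δ_1 - Δ_0) = 30
  2·M_1 + 8·M_2 + 2·M_3 = 6(Δ_2 - Δ_1) = -6
Clamped end conditions give two more equations: 2h_0·M_0 + h_0·M_1 = 6(Δ_0 - p'(1)) = -45 and h_2·M_2 + 2h_2·M_3 = 6(p'(7) - Δ_2) = -39.
Solving: M_0 = -451/30, M_1 = 227/30, M_2 = -7/30, M_3 = -289/30.

-15.0333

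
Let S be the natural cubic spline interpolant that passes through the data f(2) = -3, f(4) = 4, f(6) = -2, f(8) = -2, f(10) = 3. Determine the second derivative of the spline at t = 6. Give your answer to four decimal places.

3.4286

With M_i denoting the second derivative at x_i, h_i = 2, 2, 2, 2, and Δ_i = (y_(i+1) − y_i)/h_i = 7/2, -3, 0, 5/2:
  2·M_0 + 8·M_1 + 2·M_2 = 6(Δ_1 - Δ_0) = -39
  2·M_1 + 8·M_2 + 2·M_3 = 6(Δ_2 - Δ_1) = 18
  2·M_2 + 8·M_3 + 2·M_4 = 6(Δ_3 - Δ_2) = 15
Natural end conditions: M_0 = M_4 = 0.
Solving: M_0 = 0, M_1 = -321/56, M_2 = 24/7, M_3 = 57/56, M_4 = 0.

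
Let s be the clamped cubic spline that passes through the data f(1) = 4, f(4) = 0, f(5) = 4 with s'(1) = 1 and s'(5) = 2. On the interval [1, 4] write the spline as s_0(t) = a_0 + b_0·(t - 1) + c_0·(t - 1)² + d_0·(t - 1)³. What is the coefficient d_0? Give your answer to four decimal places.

0.7546

Let M_i = s''(x_i). Step sizes h_i = 3, 1; slopes of the chords Δ_i = (y_(i+1) - y_i)/h_i = -4/3, 4.
  3·M_0 + 8·M_1 + 1·M_2 = 6(Δ_1 - Δ_0) = 32
Clamped end conditions give two more equations: 2h_0·M_0 + h_0·M_1 = 6(Δ_0 - s'(1)) = -14 and h_1·M_1 + 2h_1·M_2 = 6(s'(5) - Δ_1) = -12.
Hence M_0 = -73/12, M_1 = 15/2, M_2 = -39/4.
On [1, 4], with s_0(t) = a_0 + b_0·(t - 1) + c_0·(t - 1)² + d_0·(t - 1)³: c_0 = M_0/2 = -73/24, d_0 = (M_1 - M_0)/(6h_0) = 163/216, b_0 = Δ_0 - h_0(2M_0 + M_1)/6 = 1.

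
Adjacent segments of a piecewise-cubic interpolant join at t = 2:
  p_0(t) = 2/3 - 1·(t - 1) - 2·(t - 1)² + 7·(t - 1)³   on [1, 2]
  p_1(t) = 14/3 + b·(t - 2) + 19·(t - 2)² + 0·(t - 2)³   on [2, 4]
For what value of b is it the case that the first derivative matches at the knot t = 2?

p_0'(t) = -1 - 4·(t - 1) + 21·(t - 1)², so p_0'(2) = 16. On the right, p_1'(2) = b, so b = 16.

16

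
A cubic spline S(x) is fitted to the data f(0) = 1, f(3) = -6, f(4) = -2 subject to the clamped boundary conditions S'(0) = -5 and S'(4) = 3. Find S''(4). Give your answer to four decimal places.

Put M_i = S'' at the i-th knot. Here h = (3, 1) and Δ = (-7/3, 4), so the interior equations h_(i-1)·M_(i-1) + 2(h_(i-1)+h_i)·M_i + h_i·M_(i+1) = 6(Δ_i − Δ_(i-1)) read
  3·M_0 + 8·M_1 + 1·M_2 = 6(Δ_1 - Δ_0) = 38
Clamped end conditions give two more equations: 2h_0·M_0 + h_0·M_1 = 6(Δ_0 - S'(0)) = 16 and h_1·M_1 + 2h_1·M_2 = 6(S'(4) - Δ_1) = -6.
Hence M_0 = -1/12, M_1 = 11/2, M_2 = -23/4.

-5.7500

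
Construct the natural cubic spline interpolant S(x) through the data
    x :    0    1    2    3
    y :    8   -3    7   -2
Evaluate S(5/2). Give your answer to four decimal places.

4.9250

Write M_i for S''(x_i). With h_i = 1, 1, 1 and divided differences Δ_i = -11, 10, -9, the continuity of S' gives the tridiagonal system
  1·M_0 + 4·M_1 + 1·M_2 = 6(Δ_1 - Δ_0) = 126
  1·M_1 + 4·M_2 + 1·M_3 = 6(Δ_2 - Δ_1) = -114
Natural end conditions: M_0 = M_3 = 0.
Solving: M_0 = 0, M_1 = 206/5, M_2 = -194/5, M_3 = 0.
On [2, 3], S(x) = 7 + 59/15·(x - 2) - 97/5·(x - 2)² + 97/15·(x - 2)³.
With (x - 2) = 1/2: S(5/2) = 197/40.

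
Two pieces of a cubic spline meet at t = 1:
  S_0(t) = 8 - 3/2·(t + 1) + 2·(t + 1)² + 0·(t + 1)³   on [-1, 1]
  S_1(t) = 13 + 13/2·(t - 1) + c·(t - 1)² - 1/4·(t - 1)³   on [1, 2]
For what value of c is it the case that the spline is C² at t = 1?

2

S_0''(t) = 4 + 0·(t + 1), so S_0''(1) = 4. On the right, S_1''(1) = 2c, so c = 2.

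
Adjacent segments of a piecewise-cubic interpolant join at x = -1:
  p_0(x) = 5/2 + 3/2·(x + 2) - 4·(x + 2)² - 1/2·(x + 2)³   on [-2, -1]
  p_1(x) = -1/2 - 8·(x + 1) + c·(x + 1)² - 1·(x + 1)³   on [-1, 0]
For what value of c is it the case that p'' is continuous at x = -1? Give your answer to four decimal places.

-5.5000

p_0''(x) = -8 - 3·(x + 2), so p_0''(-1) = -11. On the right, p_1''(-1) = 2c, so c = -11/2.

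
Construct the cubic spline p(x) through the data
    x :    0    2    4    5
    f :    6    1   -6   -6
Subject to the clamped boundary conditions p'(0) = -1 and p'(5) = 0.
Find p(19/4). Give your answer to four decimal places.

-6.0510

Let m_i = p''(x_i). Step sizes h_i = 2, 2, 1; slopes of the chords Δ_i = (y_(i+1) - y_i)/h_i = -5/2, -7/2, 0.
  2·m_0 + 8·m_1 + 2·m_2 = 6(Δ_1 - Δ_0) = -6
  2·m_1 + 6·m_2 + 1·m_3 = 6(Δ_2 - Δ_1) = 21
Clamped end conditions give two more equations: 2h_0·m_0 + h_0·m_1 = 6(Δ_0 - p'(0)) = -9 and h_2·m_2 + 2h_2·m_3 = 6(p'(5) - Δ_2) = 0.
Forward elimination and back-substitution give m_0 = -35/23, m_1 = -67/46, m_2 = 100/23, m_3 = -50/23.
On [4, 5], p(x) = -6 - 25/23·(x - 4) + 50/23·(x - 4)² - 25/23·(x - 4)³.
With (x - 4) = 3/4: p(19/4) = -8907/1472.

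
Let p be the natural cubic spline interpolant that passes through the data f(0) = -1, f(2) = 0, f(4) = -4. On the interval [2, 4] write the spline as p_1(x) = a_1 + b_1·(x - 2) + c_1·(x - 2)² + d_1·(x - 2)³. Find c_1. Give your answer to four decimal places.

Put M_i = p'' at the i-th knot. Here h = (2, 2) and Δ = (1/2, -2), so the interior equations h_(i-1)·M_(i-1) + 2(h_(i-1)+h_i)·M_i + h_i·M_(i+1) = 6(Δ_i − Δ_(i-1)) read
  2·M_0 + 8·M_1 + 2·M_2 = 6(Δ_1 - Δ_0) = -15
Natural end conditions: M_0 = M_2 = 0.
Solving: M_0 = 0, M_1 = -15/8, M_2 = 0.
On [2, 4], with p_1(x) = a_1 + b_1·(x - 2) + c_1·(x - 2)² + d_1·(x - 2)³: c_1 = M_1/2 = -15/16, d_1 = (M_2 - M_1)/(6h_1) = 5/32, b_1 = Δ_1 - h_1(2M_1 + M_2)/6 = -3/4.

-0.9375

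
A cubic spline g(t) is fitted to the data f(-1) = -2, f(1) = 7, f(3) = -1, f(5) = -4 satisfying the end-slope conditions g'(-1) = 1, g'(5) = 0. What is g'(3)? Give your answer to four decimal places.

Let M_i = g''(x_i). Step sizes h_i = 2, 2, 2; slopes of the chords Δ_i = (y_(i+1) - y_i)/h_i = 9/2, -4, -3/2.
  2·M_0 + 8·M_1 + 2·M_2 = 6(Δ_1 - Δ_0) = -51
  2·M_1 + 8·M_2 + 2·M_3 = 6(Δ_2 - Δ_1) = 15
Clamped end conditions give two more equations: 2h_0·M_0 + h_0·M_1 = 6(Δ_0 - g'(-1)) = 21 and h_2·M_2 + 2h_2·M_3 = 6(g'(5) - Δ_2) = 9.
Forward elimination and back-substitution give M_0 = 154/15, M_1 = -301/30, M_2 = 131/30, M_3 = 1/15.
On [3, 5], g'(t) = b_2 + 2c_2·(t - 3) + 3d_2·(t - 3)² with b_2 = Δ_2 - h_2(2M_2 + M_3)/6 = -133/30, c_2 = M_2/2 = 131/60, d_2 = (M_3 - M_2)/(6h_2) = -43/120. So g'(3) = -133/30.

-4.4333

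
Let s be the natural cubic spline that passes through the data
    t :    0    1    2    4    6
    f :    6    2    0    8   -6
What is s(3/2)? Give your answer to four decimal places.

0.3705

Let m_i = s''(x_i). Step sizes h_i = 1, 1, 2, 2; slopes of the chords Δ_i = (y_(i+1) - y_i)/h_i = -4, -2, 4, -7.
  1·m_0 + 4·m_1 + 1·m_2 = 6(Δ_1 - Δ_0) = 12
  1·m_1 + 6·m_2 + 2·m_3 = 6(Δ_2 - Δ_1) = 36
  2·m_2 + 8·m_3 + 2·m_4 = 6(Δ_3 - Δ_2) = -66
Natural end conditions: m_0 = m_4 = 0.
Forward elimination and back-substitution give m_0 = 0, m_1 = 9/14, m_2 = 66/7, m_3 = -297/28, m_4 = 0.
On [1, 2], s(t) = 2 - 53/14·(t - 1) + 9/28·(t - 1)² + 41/28·(t - 1)³.
With (t - 1) = 1/2: s(3/2) = 83/224.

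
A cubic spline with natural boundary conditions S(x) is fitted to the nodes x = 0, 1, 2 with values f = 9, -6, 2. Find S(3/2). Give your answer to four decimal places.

-4.1563

With M_i denoting the second derivative at x_i, h_i = 1, 1, and Δ_i = (y_(i+1) − y_i)/h_i = -15, 8:
  1·M_0 + 4·M_1 + 1·M_2 = 6(Δ_1 - Δ_0) = 138
Natural end conditions: M_0 = M_2 = 0.
Solving: M_0 = 0, M_1 = 69/2, M_2 = 0.
On [1, 2], S(x) = -6 - 7/2·(x - 1) + 69/4·(x - 1)² - 23/4·(x - 1)³.
With (x - 1) = 1/2: S(3/2) = -133/32.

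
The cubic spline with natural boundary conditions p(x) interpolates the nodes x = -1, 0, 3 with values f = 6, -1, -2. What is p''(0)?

5

Put M_i = p'' at the i-th knot. Here h = (1, 3) and Δ = (-7, -1/3), so the interior equations h_(i-1)·M_(i-1) + 2(h_(i-1)+h_i)·M_i + h_i·M_(i+1) = 6(Δ_i − Δ_(i-1)) read
  1·M_0 + 8·M_1 + 3·M_2 = 6(Δ_1 - Δ_0) = 40
Natural end conditions: M_0 = M_2 = 0.
Solving the tridiagonal system: M_0 = 0, M_1 = 5, M_2 = 0.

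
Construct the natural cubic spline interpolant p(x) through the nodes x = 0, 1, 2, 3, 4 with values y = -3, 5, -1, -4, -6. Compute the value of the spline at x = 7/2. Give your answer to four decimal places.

-4.9263

Put σ_i = p'' at the i-th knot. Here h = (1, 1, 1, 1) and Δ = (8, -6, -3, -2), so the interior equations h_(i-1)·σ_(i-1) + 2(h_(i-1)+h_i)·σ_i + h_i·σ_(i+1) = 6(Δ_i − Δ_(i-1)) read
  1·σ_0 + 4·σ_1 + 1·σ_2 = 6(Δ_1 - Δ_0) = -84
  1·σ_1 + 4·σ_2 + 1·σ_3 = 6(Δ_2 - Δ_1) = 18
  1·σ_2 + 4·σ_3 + 1·σ_4 = 6(Δ_3 - Δ_2) = 6
Natural end conditions: σ_0 = σ_4 = 0.
Hence σ_0 = 0, σ_1 = -663/28, σ_2 = 75/7, σ_3 = -33/28, σ_4 = 0.
On [3, 4], p(x) = -4 - 45/28·(x - 3) - 33/56·(x - 3)² + 11/56·(x - 3)³.
With (x - 3) = 1/2: p(7/2) = -2207/448.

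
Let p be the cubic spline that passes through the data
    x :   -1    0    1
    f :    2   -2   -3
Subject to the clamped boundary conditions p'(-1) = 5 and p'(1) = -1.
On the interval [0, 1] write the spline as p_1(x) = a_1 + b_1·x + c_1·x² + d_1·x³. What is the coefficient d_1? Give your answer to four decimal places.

-3.7500

Write m_i for p''(x_i). With h_i = 1, 1 and divided differences Δ_i = -4, -1, the continuity of p' gives the tridiagonal system
  1·m_0 + 4·m_1 + 1·m_2 = 6(Δ_1 - Δ_0) = 18
Clamped end conditions give two more equations: 2h_0·m_0 + h_0·m_1 = 6(Δ_0 - p'(-1)) = -54 and h_1·m_1 + 2h_1·m_2 = 6(p'(1) - Δ_1) = 0.
Forward elimination and back-substitution give m_0 = -69/2, m_1 = 15, m_2 = -15/2.
On [0, 1], with p_1(x) = a_1 + b_1·x + c_1·x² + d_1·x³: c_1 = m_1/2 = 15/2, d_1 = (m_2 - m_1)/(6h_1) = -15/4, b_1 = Δ_1 - h_1(2m_1 + m_2)/6 = -19/4.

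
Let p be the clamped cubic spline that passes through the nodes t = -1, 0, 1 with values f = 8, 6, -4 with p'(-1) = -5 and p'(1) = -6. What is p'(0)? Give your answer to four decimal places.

-6.2500

With m_i denoting the second derivative at x_i, h_i = 1, 1, and Δ_i = (y_(i+1) − y_i)/h_i = -2, -10:
  1·m_0 + 4·m_1 + 1·m_2 = 6(Δ_1 - Δ_0) = -48
Clamped end conditions give two more equations: 2h_0·m_0 + h_0·m_1 = 6(Δ_0 - p'(-1)) = 18 and h_1·m_1 + 2h_1·m_2 = 6(p'(1) - Δ_1) = 24.
Forward elimination and back-substitution give m_0 = 41/2, m_1 = -23, m_2 = 47/2.
On [0, 1], p'(t) = b_1 + 2c_1·t + 3d_1·t² with b_1 = Δ_1 - h_1(2m_1 + m_2)/6 = -25/4, c_1 = m_1/2 = -23/2, d_1 = (m_2 - m_1)/(6h_1) = 31/4. So p'(0) = -25/4.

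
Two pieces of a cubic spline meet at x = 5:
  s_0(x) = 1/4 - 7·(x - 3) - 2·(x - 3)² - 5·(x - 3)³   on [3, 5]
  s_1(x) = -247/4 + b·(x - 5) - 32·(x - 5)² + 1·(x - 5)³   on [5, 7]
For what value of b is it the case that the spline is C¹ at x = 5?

-75

s_0'(x) = -7 - 4·(x - 3) - 15·(x - 3)², so s_0'(5) = -75. On the right, s_1'(5) = b, so b = -75.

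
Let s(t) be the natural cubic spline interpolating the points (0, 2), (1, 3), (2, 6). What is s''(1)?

With M_i denoting the second derivative at x_i, h_i = 1, 1, and Δ_i = (y_(i+1) − y_i)/h_i = 1, 3:
  1·M_0 + 4·M_1 + 1·M_2 = 6(Δ_1 - Δ_0) = 12
Natural end conditions: M_0 = M_2 = 0.
Hence M_0 = 0, M_1 = 3, M_2 = 0.

3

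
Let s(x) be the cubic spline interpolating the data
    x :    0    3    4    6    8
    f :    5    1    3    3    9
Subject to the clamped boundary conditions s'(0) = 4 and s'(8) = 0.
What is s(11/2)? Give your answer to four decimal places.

With M_i denoting the second derivative at x_i, h_i = 3, 1, 2, 2, and Δ_i = (y_(i+1) − y_i)/h_i = -4/3, 2, 0, 3:
  3·M_0 + 8·M_1 + 1·M_2 = 6(Δ_1 - Δ_0) = 20
  1·M_1 + 6·M_2 + 2·M_3 = 6(Δ_2 - Δ_1) = -12
  2·M_2 + 8·M_3 + 2·M_4 = 6(Δ_3 - Δ_2) = 18
Clamped end conditions give two more equations: 2h_0·M_0 + h_0·M_1 = 6(Δ_0 - s'(0)) = -32 and h_3·M_3 + 2h_3·M_4 = 6(s'(8) - Δ_3) = -18.
Hence M_0 = -2033/240, M_1 = 251/40, M_2 = -383/80, M_3 = 209/40, M_4 = -569/80.
On [4, 6], s(x) = 3 + 29/20·(x - 4) - 383/160·(x - 4)² + 267/320·(x - 4)³.
With (x - 4) = 3/2: s(11/2) = 6669/2560.

2.6051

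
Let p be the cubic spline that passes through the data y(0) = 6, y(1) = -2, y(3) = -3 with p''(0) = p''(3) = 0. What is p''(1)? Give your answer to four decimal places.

Write M_i for p''(x_i). With h_i = 1, 2 and divided differences Δ_i = -8, -1/2, the continuity of p' gives the tridiagonal system
  1·M_0 + 6·M_1 + 2·M_2 = 6(Δ_1 - Δ_0) = 45
Natural end conditions: M_0 = M_2 = 0.
Hence M_0 = 0, M_1 = 15/2, M_2 = 0.

7.5000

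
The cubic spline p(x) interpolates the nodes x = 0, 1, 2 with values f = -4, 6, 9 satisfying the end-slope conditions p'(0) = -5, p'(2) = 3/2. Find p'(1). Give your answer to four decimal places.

With m_i denoting the second derivative at x_i, h_i = 1, 1, and Δ_i = (y_(i+1) − y_i)/h_i = 10, 3:
  1·m_0 + 4·m_1 + 1·m_2 = 6(Δ_1 - Δ_0) = -42
Clamped end conditions give two more equations: 2h_0·m_0 + h_0·m_1 = 6(Δ_0 - p'(0)) = 90 and h_1·m_1 + 2h_1·m_2 = 6(p'(2) - Δ_1) = -9.
Forward elimination and back-substitution give m_0 = 235/4, m_1 = -55/2, m_2 = 37/4.
On [1, 2], p'(x) = b_1 + 2c_1·(x - 1) + 3d_1·(x - 1)² with b_1 = Δ_1 - h_1(2m_1 + m_2)/6 = 85/8, c_1 = m_1/2 = -55/4, d_1 = (m_2 - m_1)/(6h_1) = 49/8. So p'(1) = 85/8.

10.6250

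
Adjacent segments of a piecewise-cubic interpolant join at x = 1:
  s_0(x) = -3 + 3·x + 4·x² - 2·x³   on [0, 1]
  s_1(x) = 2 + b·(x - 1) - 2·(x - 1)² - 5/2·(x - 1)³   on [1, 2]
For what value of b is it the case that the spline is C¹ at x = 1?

5

s_0'(x) = 3 + 8·x - 6·x², so s_0'(1) = 5. On the right, s_1'(1) = b, so b = 5.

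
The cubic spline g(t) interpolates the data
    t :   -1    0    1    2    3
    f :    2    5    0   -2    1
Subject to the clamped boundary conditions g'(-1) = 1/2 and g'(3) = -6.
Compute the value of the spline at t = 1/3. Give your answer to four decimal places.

4.1495

Let m_i = g''(x_i). Step sizes h_i = 1, 1, 1, 1; slopes of the chords Δ_i = (y_(i+1) - y_i)/h_i = 3, -5, -2, 3.
  1·m_0 + 4·m_1 + 1·m_2 = 6(Δ_1 - Δ_0) = -48
  1·m_1 + 4·m_2 + 1·m_3 = 6(Δ_2 - Δ_1) = 18
  1·m_2 + 4·m_3 + 1·m_4 = 6(Δ_3 - Δ_2) = 30
Clamped end conditions give two more equations: 2h_0·m_0 + h_0·m_1 = 6(Δ_0 - g'(-1)) = 15 and h_3·m_3 + 2h_3·m_4 = 6(g'(3) - Δ_3) = -54.
Hence m_0 = 905/56, m_1 = -485/28, m_2 = 41/8, m_3 = 415/28, m_4 = -1927/56.
On [0, 1], g(t) = 5 - 9/112·t - 485/56·t² + 419/112·t³.
With t = 1/3: g(1/3) = 3137/756.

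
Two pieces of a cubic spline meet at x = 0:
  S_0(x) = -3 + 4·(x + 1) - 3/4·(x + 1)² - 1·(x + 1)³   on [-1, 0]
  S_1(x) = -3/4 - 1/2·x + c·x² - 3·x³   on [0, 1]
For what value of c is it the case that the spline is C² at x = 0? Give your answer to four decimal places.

S_0''(x) = -3/2 - 6·(x + 1), so S_0''(0) = -15/2. On the right, S_1''(0) = 2c, so c = -15/4.

-3.7500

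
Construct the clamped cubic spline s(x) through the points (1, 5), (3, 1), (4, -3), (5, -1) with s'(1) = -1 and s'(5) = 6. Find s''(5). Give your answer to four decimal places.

8.0909

With m_i denoting the second derivative at x_i, h_i = 2, 1, 1, and Δ_i = (y_(i+1) − y_i)/h_i = -2, -4, 2:
  2·m_0 + 6·m_1 + 1·m_2 = 6(Δ_1 - Δ_0) = -12
  1·m_1 + 4·m_2 + 1·m_3 = 6(Δ_2 - Δ_1) = 36
Clamped end conditions give two more equations: 2h_0·m_0 + h_0·m_1 = 6(Δ_0 - s'(1)) = -6 and h_2·m_2 + 2h_2·m_3 = 6(s'(5) - Δ_2) = 24.
Hence m_0 = 2/11, m_1 = -37/11, m_2 = 86/11, m_3 = 89/11.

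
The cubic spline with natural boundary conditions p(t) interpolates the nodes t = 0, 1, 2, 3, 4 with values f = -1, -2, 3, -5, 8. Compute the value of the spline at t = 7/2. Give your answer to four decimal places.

-0.9978

With σ_i denoting the second derivative at x_i, h_i = 1, 1, 1, 1, and Δ_i = (y_(i+1) − y_i)/h_i = -1, 5, -8, 13:
  1·σ_0 + 4·σ_1 + 1·σ_2 = 6(Δ_1 - Δ_0) = 36
  1·σ_1 + 4·σ_2 + 1·σ_3 = 6(Δ_2 - Δ_1) = -78
  1·σ_2 + 4·σ_3 + 1·σ_4 = 6(Δ_3 - Δ_2) = 126
Natural end conditions: σ_0 = σ_4 = 0.
Solving: σ_0 = 0, σ_1 = 489/28, σ_2 = -237/7, σ_3 = 1119/28, σ_4 = 0.
On [3, 4], p(t) = -5 - 9/28·(t - 3) + 1119/56·(t - 3)² - 373/56·(t - 3)³.
With (t - 3) = 1/2: p(7/2) = -447/448.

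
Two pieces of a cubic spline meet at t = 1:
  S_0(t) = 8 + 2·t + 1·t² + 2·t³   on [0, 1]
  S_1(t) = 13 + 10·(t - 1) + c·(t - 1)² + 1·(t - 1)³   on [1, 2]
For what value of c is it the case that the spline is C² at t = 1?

S_0''(t) = 2 + 12·t, so S_0''(1) = 14. On the right, S_1''(1) = 2c, so c = 7.

7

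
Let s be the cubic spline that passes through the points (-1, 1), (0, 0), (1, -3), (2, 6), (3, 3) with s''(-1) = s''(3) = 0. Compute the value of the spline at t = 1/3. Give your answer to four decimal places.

Put M_i = s'' at the i-th knot. Here h = (1, 1, 1, 1) and Δ = (-1, -3, 9, -3), so the interior equations h_(i-1)·M_(i-1) + 2(h_(i-1)+h_i)·M_i + h_i·M_(i+1) = 6(Δ_i − Δ_(i-1)) read
  1·M_0 + 4·M_1 + 1·M_2 = 6(Δ_1 - Δ_0) = -12
  1·M_1 + 4·M_2 + 1·M_3 = 6(Δ_2 - Δ_1) = 72
  1·M_2 + 4·M_3 + 1·M_4 = 6(Δ_3 - Δ_2) = -72
Natural end conditions: M_0 = M_4 = 0.
Hence M_0 = 0, M_1 = -135/14, M_2 = 186/7, M_3 = -345/14, M_4 = 0.
On [0, 1], s(t) = 0 - 59/14·t - 135/28·t² + 169/28·t³.
With t = 1/3: s(1/3) = -649/378.

-1.7169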